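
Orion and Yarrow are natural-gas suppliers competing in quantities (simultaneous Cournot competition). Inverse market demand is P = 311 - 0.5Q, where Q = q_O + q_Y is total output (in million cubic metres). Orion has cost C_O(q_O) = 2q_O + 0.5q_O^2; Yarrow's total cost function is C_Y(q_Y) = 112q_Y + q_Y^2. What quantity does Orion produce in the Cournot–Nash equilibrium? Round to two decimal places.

143.91

Orion's profit: π_O = (311 - 0.5Q)q_O - (2q_O + (1/2)q_O²). Setting ∂π_O/∂q_O = 0: 309 - 2q_O - (1/2)(q_Y) = 0.
Yarrow's profit: π_Y = (311 - 0.5Q)q_Y - (112q_Y + q_Y²). Setting ∂π_Y/∂q_Y = 0: 199 - 3q_Y - (1/2)(q_O) = 0.
Rearranging gives the reaction functions q_O = (309 - (1/2)q_Y)/2 and q_Y = (199 - (1/2)q_O)/3.
Solving the pair: q_O = 143.9130, q_Y = 974/23.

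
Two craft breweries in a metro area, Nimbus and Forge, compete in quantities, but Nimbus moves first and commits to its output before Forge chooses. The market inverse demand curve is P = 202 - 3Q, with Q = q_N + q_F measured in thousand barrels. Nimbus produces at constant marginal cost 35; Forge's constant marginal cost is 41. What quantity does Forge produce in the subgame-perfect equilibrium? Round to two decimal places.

12.42

Solve by backward induction. Given q_N, the follower Forge maximises π_F = (202 - 3q_N - 3q_F)q_F - 41q_F.
Follower FOC: 161 - 3q_N - 6q_F = 0, so q_F(q_N) = (161 - 3q_N)/6.
Nimbus substitutes q_F(q_N) into its own profit: π_N = q_N(202 - 3q_N - (161 - 3q_N)/2) - 35q_N = (243/2 - (3/2)q_N)q_N - 35q_N.
Leader FOC: 173/2 - 3q_N = 0, so q_N = 173/6.
Then q_F = (161 - 3·(173/6))/6 = 149/12.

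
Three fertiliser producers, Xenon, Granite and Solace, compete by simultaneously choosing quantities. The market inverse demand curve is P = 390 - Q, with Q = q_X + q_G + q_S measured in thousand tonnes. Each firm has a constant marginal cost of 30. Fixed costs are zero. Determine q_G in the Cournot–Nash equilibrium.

A representative firm's profit is π_i = q_i(390 - Q) - 30q_i.
First-order condition (treating rivals' output as given): 360 - 2q_i - Σ_{j≠i} q_j = 0.
By symmetry each firm produces the same amount; substituting Σ_{j≠i} q_j = 2q_i yields q_i = 360/4 = 90.

90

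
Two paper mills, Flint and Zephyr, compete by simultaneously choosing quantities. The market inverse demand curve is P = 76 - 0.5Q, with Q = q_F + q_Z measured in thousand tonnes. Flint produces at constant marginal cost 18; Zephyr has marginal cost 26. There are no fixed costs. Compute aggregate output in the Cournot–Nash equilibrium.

72

Flint's profit: π_F = (76 - 0.5Q)q_F - (18q_F). Setting ∂π_F/∂q_F = 0: 58 - q_F - (1/2)(q_Z) = 0.
Zephyr's profit: π_Z = (76 - 0.5Q)q_Z - (26q_Z). Setting ∂π_Z/∂q_Z = 0: 50 - q_Z - (1/2)(q_F) = 0.
Best responses: q_F = (58 - (1/2)q_Z), q_Z = (50 - (1/2)q_F).
Solving the pair: q_F = 44, q_Z = 28.
Total output Q = 44 + 28 = 72.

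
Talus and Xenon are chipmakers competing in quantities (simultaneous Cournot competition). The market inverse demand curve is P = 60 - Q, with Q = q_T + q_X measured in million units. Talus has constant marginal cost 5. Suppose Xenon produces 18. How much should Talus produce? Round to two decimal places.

With the rival's output fixed at 18, Talus's profit is π_T = (60 - 18 - q_T)q_T - (5q_T) = (42 - q_T)q_T - (5q_T).
∂π_T/∂q_T = 37 - 2q_T = 0, so q_T = 37/2.

18.50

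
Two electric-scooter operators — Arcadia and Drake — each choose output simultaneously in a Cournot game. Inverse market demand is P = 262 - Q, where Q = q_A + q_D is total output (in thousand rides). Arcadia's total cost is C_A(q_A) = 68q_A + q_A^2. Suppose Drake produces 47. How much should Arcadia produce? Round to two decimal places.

With the rival's output fixed at 47, Arcadia's profit is π_A = (262 - 47 - q_A)q_A - (68q_A + q_A²) = (215 - q_A)q_A - (68q_A + q_A²).
∂π_A/∂q_A = 147 - 4q_A = 0, so q_A = 147/4.

36.75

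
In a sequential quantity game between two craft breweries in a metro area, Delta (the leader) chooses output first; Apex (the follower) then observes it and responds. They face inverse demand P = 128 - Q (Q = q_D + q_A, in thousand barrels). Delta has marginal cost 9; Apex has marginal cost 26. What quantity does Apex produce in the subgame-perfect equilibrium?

Solve by backward induction. Given q_D, the follower Apex maximises π_A = (128 - q_D - q_A)q_A - 26q_A.
∂π_A/∂q_A = 102 - q_D - 2q_A = 0 gives the reaction function q_A = (102 - q_D)/2.
The leader anticipates this reaction. Substituting into P = 128 - Q gives P = 77 - (1/2)q_D, so π_D = (77 - (1/2)q_D)q_D - 9q_D.
The leader's first-order condition 68 - q_D = 0 yields q_D = 68.
Then q_A = (102 - 68)/2 = 17.

17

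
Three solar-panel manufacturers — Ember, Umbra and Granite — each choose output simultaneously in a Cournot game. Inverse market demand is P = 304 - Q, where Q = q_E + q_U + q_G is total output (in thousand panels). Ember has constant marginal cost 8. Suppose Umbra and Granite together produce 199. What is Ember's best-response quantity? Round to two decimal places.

With rivals' combined output fixed at 199, Ember's profit is π_E = (304 - 199 - q_E)q_E - (8q_E) = (105 - q_E)q_E - (8q_E).
∂π_E/∂q_E = 97 - 2q_E = 0, so q_E = 97/2.

48.50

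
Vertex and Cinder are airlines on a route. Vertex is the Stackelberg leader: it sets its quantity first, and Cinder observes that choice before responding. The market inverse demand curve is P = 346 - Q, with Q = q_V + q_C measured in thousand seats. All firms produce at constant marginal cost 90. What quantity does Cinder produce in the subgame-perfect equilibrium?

Solve by backward induction. Given q_V, the follower Cinder maximises π_C = (346 - q_V - q_C)q_C - 90q_C.
Setting the follower's marginal profit to zero, 256 - q_V - 2q_C = 0, i.e. q_C = (256 - q_V)/2.
Vertex substitutes q_C(q_V) into its own profit: π_V = q_V(346 - q_V - (256 - q_V)/2) - 90q_V = (218 - (1/2)q_V)q_V - 90q_V.
Leader FOC: 128 - q_V = 0, so q_V = 128.
Then q_C = (256 - 128)/2 = 64.

64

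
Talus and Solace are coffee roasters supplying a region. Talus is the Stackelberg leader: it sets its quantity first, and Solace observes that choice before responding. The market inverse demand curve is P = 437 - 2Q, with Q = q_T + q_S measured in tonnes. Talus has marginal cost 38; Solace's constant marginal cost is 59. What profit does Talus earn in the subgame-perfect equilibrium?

11025

The follower Solace best-responds to any q_T: π_S = (437 - 2Q)q_S - 59q_S.
Follower FOC: 378 - 2q_T - 4q_S = 0, so q_S(q_T) = (378 - 2q_T)/4.
Talus substitutes q_S(q_T) into its own profit: π_T = q_T(437 - 2q_T - (378 - 2q_T)/2) - 38q_T = (248 - q_T)q_T - 38q_T.
Maximising: ∂π_T/∂q_T = 210 - 2q_T = 0, giving q_T = 105.
Then q_S = (378 - 2·105)/4 = 42.
Price P = 437 - 2·147 = 143.
Talus's profit: (143 - 38)·105 = 11025.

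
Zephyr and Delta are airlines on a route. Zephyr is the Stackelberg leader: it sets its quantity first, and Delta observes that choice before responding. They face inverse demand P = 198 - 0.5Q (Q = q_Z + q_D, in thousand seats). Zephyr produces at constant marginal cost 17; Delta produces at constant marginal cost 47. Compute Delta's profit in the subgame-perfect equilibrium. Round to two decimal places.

The follower Delta best-responds to any q_Z: π_D = (198 - 0.5Q)q_D - 47q_D.
Setting the follower's marginal profit to zero, 151 - (1/2)q_Z - q_D = 0, i.e. q_D = (151 - (1/2)q_Z).
Zephyr substitutes q_D(q_Z) into its own profit: π_Z = q_Z(198 - (1/2)q_Z - (151 - (1/2)q_Z)/2) - 17q_Z = (245/2 - (1/4)q_Z)q_Z - 17q_Z.
Leader FOC: 211/2 - (1/2)q_Z = 0, so q_Z = 211.
Then q_D = (151 - (1/2)·211) = 91/2.
Price P = 198 - (1/2)·(513/2) = 279/4.
Delta's profit: (279/4 - 47)·(91/2) = 1035.1250.

1035.13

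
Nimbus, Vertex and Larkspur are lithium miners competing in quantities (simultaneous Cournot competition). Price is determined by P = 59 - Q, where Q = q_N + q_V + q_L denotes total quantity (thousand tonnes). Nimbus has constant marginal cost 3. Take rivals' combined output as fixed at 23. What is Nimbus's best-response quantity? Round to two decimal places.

With rivals' combined output fixed at 23, Nimbus's profit is π_N = (59 - 23 - q_N)q_N - (3q_N) = (36 - q_N)q_N - (3q_N).
∂π_N/∂q_N = 33 - 2q_N = 0, so q_N = 33/2.

16.50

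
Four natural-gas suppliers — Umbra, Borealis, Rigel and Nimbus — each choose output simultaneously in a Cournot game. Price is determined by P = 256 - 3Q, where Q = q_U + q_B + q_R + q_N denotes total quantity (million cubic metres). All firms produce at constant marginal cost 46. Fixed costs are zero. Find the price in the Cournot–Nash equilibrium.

A representative firm's profit is π_i = q_i(256 - 3Q) - 46q_i.
First-order condition (treating rivals' output as given): 210 - 6q_i - 3·Σ_{j≠i} q_j = 0.
By symmetry each firm produces the same amount; substituting Σ_{j≠i} q_j = 3q_i yields q_i = 210/15 = 14.
Total output Q = 56, so price P = 256 - 3·56 = 88.

88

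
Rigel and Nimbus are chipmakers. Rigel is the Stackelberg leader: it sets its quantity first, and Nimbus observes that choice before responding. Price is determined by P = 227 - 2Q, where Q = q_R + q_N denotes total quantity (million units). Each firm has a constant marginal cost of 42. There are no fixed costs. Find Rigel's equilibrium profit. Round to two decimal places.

The follower Nimbus best-responds to any q_R: π_N = (227 - 2Q)q_N - 42q_N.
∂π_N/∂q_N = 185 - 2q_R - 4q_N = 0 gives the reaction function q_N = (185 - 2q_R)/4.
Rigel substitutes q_N(q_R) into its own profit: π_R = q_R(227 - 2q_R - (185 - 2q_R)/2) - 42q_R = (269/2 - q_R)q_R - 42q_R.
Leader FOC: 185/2 - 2q_R = 0, so q_R = 185/4.
Then q_N = (185 - 2·(185/4))/4 = 185/8.
Price P = 227 - 2·(555/8) = 353/4.
Rigel's profit: (353/4 - 42)·(185/4) = 2139.0625.

2139.06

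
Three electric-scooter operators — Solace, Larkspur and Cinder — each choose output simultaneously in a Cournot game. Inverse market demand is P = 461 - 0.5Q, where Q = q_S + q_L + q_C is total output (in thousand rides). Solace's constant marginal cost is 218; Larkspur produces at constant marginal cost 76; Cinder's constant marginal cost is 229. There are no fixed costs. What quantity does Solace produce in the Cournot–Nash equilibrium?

56

Solace's profit: π_S = (461 - 0.5Q)q_S - (218q_S). Setting ∂π_S/∂q_S = 0: 243 - q_S - (1/2)(q_L + q_C) = 0.
Larkspur's profit: π_L = (461 - 0.5Q)q_L - (76q_L). Setting ∂π_L/∂q_L = 0: 385 - q_L - (1/2)(q_S + q_C) = 0.
Cinder's profit: π_C = (461 - 0.5Q)q_C - (229q_C). Setting ∂π_C/∂q_C = 0: 232 - q_C - (1/2)(q_S + q_L) = 0.
Summing all 3 equations gives 860 − 2Q = 0, hence Q = 430.
Back-substituting: q_S = (243 − 215)/(1/2) = 56, q_L = (385 − 215)/(1/2) = 340, q_C = (232 − 215)/(1/2) = 34.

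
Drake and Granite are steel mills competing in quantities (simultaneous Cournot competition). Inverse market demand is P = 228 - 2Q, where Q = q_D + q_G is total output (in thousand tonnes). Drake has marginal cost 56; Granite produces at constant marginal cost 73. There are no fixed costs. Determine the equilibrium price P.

Drake's profit: π_D = (228 - 2Q)q_D - (56q_D). Setting ∂π_D/∂q_D = 0: 172 - 4q_D - 2(q_G) = 0.
Granite's profit: π_G = (228 - 2Q)q_G - (73q_G). Setting ∂π_G/∂q_G = 0: 155 - 4q_G - 2(q_D) = 0.
So q_D = (172 - 2q_G)/4 and q_G = (155 - 2q_D)/4.
Substituting one into the other gives q_D = 63/2 and q_G = 23.
Total output Q = 109/2, so price P = 228 - 2·(109/2) = 119.

119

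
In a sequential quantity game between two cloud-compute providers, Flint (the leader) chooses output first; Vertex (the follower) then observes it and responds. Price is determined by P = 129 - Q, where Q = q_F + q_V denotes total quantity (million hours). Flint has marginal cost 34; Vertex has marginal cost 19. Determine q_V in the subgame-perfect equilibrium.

35

The follower Vertex best-responds to any q_F: π_V = (129 - Q)q_V - 19q_V.
Follower FOC: 110 - q_F - 2q_V = 0, so q_V(q_F) = (110 - q_F)/2.
The leader anticipates this reaction. Substituting into P = 129 - Q gives P = 74 - (1/2)q_F, so π_F = (74 - (1/2)q_F)q_F - 34q_F.
Maximising: ∂π_F/∂q_F = 40 - q_F = 0, giving q_F = 40.
Then q_V = (110 - 40)/2 = 35.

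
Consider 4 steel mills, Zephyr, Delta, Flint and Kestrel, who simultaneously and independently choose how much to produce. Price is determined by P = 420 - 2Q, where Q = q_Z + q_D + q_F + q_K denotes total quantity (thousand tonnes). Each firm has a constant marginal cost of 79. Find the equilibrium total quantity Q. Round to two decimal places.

A representative firm's profit is π_i = q_i(420 - 2Q) - 79q_i.
First-order condition (treating rivals' output as given): 341 - 4q_i - 2·Σ_{j≠i} q_j = 0.
With identical firms every q_j equals q_i, so Σ_{j≠i} q_j = 3q_i and 341 = 10q_i, giving q_i = 341/10.
Total output Q = 341/10 + 341/10 + 341/10 + 341/10 = 682/5.

136.40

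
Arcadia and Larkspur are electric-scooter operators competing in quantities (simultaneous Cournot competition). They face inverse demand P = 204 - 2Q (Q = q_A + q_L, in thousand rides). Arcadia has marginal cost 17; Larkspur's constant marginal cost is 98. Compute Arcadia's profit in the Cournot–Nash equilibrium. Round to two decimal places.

3990.22

Arcadia's profit: π_A = (204 - 2Q)q_A - (17q_A). Setting ∂π_A/∂q_A = 0: 187 - 4q_A - 2(q_L) = 0.
Larkspur's first-order condition: 106 - 4q_L - 2(q_A) = 0.
Best responses: q_A = (187 - 2q_L)/4, q_L = (106 - 2q_A)/4.
Solving the pair: q_A = 134/3, q_L = 25/6.
Price P = 204 - 2·(293/6) = 319/3.
Arcadia's profit: (319/3 - 17)·(134/3) = 3990.2222.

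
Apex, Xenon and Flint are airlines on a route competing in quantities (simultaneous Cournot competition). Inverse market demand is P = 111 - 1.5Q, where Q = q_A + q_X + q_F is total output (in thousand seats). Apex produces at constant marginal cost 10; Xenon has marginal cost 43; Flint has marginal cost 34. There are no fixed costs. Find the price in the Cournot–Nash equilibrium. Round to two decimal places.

49.50

Apex's profit: π_A = (111 - 1.5Q)q_A - (10q_A). Setting ∂π_A/∂q_A = 0: 101 - 3q_A - (3/2)(q_X + q_F) = 0.
Xenon's first-order condition: 68 - 3q_X - (3/2)(q_A + q_F) = 0.
Flint's first-order condition: 77 - 3q_F - (3/2)(q_A + q_X) = 0.
Adding the 3 first-order conditions: 246 − 6Q = 0, so Q = 41.
Back-substituting: q_A = (101 − 123/2)/(3/2) = 79/3, q_X = (68 − 123/2)/(3/2) = 13/3, q_F = (77 − 123/2)/(3/2) = 31/3.
Total output Q = 41, so price P = 111 - (3/2)·41 = 99/2.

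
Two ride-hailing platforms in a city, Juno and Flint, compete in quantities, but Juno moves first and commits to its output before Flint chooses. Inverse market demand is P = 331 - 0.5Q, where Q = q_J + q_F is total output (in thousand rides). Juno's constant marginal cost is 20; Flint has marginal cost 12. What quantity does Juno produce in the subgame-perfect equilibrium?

303

Solve by backward induction. Given q_J, the follower Flint maximises π_F = (331 - (1/2)q_J - (1/2)q_F)q_F - 12q_F.
Follower FOC: 319 - (1/2)q_J - q_F = 0, so q_F(q_J) = (319 - (1/2)q_J).
Juno substitutes q_F(q_J) into its own profit: π_J = q_J(331 - (1/2)q_J - (319 - (1/2)q_J)/2) - 20q_J = (343/2 - (1/4)q_J)q_J - 20q_J.
Maximising: ∂π_J/∂q_J = 303/2 - (1/2)q_J = 0, giving q_J = 303.
Then q_F = (319 - (1/2)·303) = 335/2.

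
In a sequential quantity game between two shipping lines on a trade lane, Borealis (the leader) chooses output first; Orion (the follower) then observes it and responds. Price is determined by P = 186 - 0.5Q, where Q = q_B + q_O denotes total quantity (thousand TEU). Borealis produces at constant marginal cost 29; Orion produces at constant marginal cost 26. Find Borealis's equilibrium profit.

5929

The follower Orion best-responds to any q_B: π_O = (186 - 0.5Q)q_O - 26q_O.
∂π_O/∂q_O = 160 - (1/2)q_B - q_O = 0 gives the reaction function q_O = (160 - (1/2)q_B).
Borealis substitutes q_O(q_B) into its own profit: π_B = q_B(186 - (1/2)q_B - (160 - (1/2)q_B)/2) - 29q_B = (106 - (1/4)q_B)q_B - 29q_B.
Maximising: ∂π_B/∂q_B = 77 - (1/2)q_B = 0, giving q_B = 154.
Then q_O = (160 - (1/2)·154) = 83.
Price P = 186 - (1/2)·237 = 135/2.
Borealis's profit: (135/2 - 29)·154 = 5929.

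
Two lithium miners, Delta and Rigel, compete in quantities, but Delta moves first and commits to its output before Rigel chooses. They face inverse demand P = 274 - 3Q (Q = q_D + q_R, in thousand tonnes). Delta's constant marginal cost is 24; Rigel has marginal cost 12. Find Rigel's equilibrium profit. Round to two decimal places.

1704.08

The follower Rigel best-responds to any q_D: π_R = (274 - 3Q)q_R - 12q_R.
∂π_R/∂q_R = 262 - 3q_D - 6q_R = 0 gives the reaction function q_R = (262 - 3q_D)/6.
The leader anticipates this reaction. Substituting into P = 274 - 3Q gives P = 143 - (3/2)q_D, so π_D = (143 - (3/2)q_D)q_D - 24q_D.
The leader's first-order condition 119 - 3q_D = 0 yields q_D = 119/3.
Then q_R = (262 - 3·(119/3))/6 = 143/6.
Price P = 274 - 3·(127/2) = 167/2.
Rigel's profit: (167/2 - 12)·(143/6) = 1704.0833.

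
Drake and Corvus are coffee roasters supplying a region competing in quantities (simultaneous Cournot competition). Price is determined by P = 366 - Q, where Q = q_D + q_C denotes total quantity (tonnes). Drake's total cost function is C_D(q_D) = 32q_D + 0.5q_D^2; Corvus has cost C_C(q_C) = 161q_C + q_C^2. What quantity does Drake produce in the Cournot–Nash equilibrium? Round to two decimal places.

Drake's profit: π_D = (366 - Q)q_D - (32q_D + (1/2)q_D²). Setting ∂π_D/∂q_D = 0: 334 - 3q_D - (q_C) = 0.
Corvus's profit: π_C = (366 - Q)q_C - (161q_C + q_C²). Setting ∂π_C/∂q_C = 0: 205 - 4q_C - (q_D) = 0.
Rearranging gives the reaction functions q_D = (334 - q_C)/3 and q_C = (205 - q_D)/4.
Substituting one into the other gives q_D = 1131/11 and q_C = 281/11.

102.82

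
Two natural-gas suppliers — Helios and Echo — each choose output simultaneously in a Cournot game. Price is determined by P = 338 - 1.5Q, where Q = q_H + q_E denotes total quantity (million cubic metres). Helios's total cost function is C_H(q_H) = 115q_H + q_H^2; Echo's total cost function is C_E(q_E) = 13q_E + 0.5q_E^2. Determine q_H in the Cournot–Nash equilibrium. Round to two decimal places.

Helios's profit: π_H = (338 - 1.5Q)q_H - (115q_H + q_H²). Setting ∂π_H/∂q_H = 0: 223 - 5q_H - (3/2)(q_E) = 0.
Echo's profit: π_E = (338 - 1.5Q)q_E - (13q_E + (1/2)q_E²). Setting ∂π_E/∂q_E = 0: 325 - 4q_E - (3/2)(q_H) = 0.
Best responses: q_H = (223 - (3/2)q_E)/5, q_E = (325 - (3/2)q_H)/4.
Substituting one into the other gives q_H = 1618/71 and q_E = 72.7042.

22.79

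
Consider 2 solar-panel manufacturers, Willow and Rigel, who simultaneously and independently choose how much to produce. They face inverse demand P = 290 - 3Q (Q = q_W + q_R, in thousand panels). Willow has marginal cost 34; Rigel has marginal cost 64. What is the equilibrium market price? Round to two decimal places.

129.33

Willow's profit: π_W = (290 - 3Q)q_W - (34q_W). Setting ∂π_W/∂q_W = 0: 256 - 6q_W - 3(q_R) = 0.
Rigel's profit: π_R = (290 - 3Q)q_R - (64q_R). Setting ∂π_R/∂q_R = 0: 226 - 6q_R - 3(q_W) = 0.
Best responses: q_W = (256 - 3q_R)/6, q_R = (226 - 3q_W)/6.
Substituting one into the other gives q_W = 286/9 and q_R = 196/9.
Total output Q = 482/9, so price P = 290 - 3·(482/9) = 388/3.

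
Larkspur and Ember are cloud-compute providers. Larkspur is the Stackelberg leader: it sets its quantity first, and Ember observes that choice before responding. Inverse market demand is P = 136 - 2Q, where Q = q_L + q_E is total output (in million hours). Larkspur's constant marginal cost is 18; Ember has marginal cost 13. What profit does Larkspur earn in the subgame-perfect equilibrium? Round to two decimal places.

798.06

Solve by backward induction. Given q_L, the follower Ember maximises π_E = (136 - 2q_L - 2q_E)q_E - 13q_E.
∂π_E/∂q_E = 123 - 2q_L - 4q_E = 0 gives the reaction function q_E = (123 - 2q_L)/4.
Larkspur substitutes q_E(q_L) into its own profit: π_L = q_L(136 - 2q_L - (123 - 2q_L)/2) - 18q_L = (149/2 - q_L)q_L - 18q_L.
The leader's first-order condition 113/2 - 2q_L = 0 yields q_L = 113/4.
Then q_E = (123 - 2·(113/4))/4 = 133/8.
Price P = 136 - 2·(359/8) = 185/4.
Larkspur's profit: (185/4 - 18)·(113/4) = 798.0625.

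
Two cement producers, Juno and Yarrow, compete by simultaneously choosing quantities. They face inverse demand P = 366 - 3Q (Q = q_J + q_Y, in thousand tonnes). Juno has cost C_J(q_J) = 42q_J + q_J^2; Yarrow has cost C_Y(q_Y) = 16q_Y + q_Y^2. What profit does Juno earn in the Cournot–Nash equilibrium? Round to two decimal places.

3144.15

Juno's profit: π_J = (366 - 3Q)q_J - (42q_J + q_J²). Setting ∂π_J/∂q_J = 0: 324 - 8q_J - 3(q_Y) = 0.
Yarrow's first-order condition: 350 - 8q_Y - 3(q_J) = 0.
Rearranging gives the reaction functions q_J = (324 - 3q_Y)/8 and q_Y = (350 - 3q_J)/8.
Substituting one into the other gives q_J = 1542/55 and q_Y = 1828/55.
Price P = 366 - 3·(674/11) = 182.1818.
Juno's profit: 182.1818·(1542/55) - 42·(1542/55) - (1542/55)² = 3144.1507.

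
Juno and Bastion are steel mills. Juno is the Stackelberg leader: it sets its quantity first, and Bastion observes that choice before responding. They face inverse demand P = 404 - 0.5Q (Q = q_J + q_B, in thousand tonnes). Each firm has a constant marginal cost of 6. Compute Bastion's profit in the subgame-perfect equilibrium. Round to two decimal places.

19800.50

The follower Bastion best-responds to any q_J: π_B = (404 - 0.5Q)q_B - 6q_B.
∂π_B/∂q_B = 398 - (1/2)q_J - q_B = 0 gives the reaction function q_B = (398 - (1/2)q_J).
Juno substitutes q_B(q_J) into its own profit: π_J = q_J(404 - (1/2)q_J - (398 - (1/2)q_J)/2) - 6q_J = (205 - (1/4)q_J)q_J - 6q_J.
Leader FOC: 199 - (1/2)q_J = 0, so q_J = 398.
Then q_B = (398 - (1/2)·398) = 199.
Price P = 404 - (1/2)·597 = 211/2.
Bastion's profit: (211/2 - 6)·199 = 19800.5000.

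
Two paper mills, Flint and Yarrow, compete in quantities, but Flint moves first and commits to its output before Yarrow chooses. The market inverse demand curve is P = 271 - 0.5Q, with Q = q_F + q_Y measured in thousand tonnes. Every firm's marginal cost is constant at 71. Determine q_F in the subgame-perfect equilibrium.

200

The follower Yarrow best-responds to any q_F: π_Y = (271 - 0.5Q)q_Y - 71q_Y.
∂π_Y/∂q_Y = 200 - (1/2)q_F - q_Y = 0 gives the reaction function q_Y = (200 - (1/2)q_F).
The leader anticipates this reaction. Substituting into P = 271 - 0.5Q gives P = 171 - (1/4)q_F, so π_F = (171 - (1/4)q_F)q_F - 71q_F.
The leader's first-order condition 100 - (1/2)q_F = 0 yields q_F = 200.
Then q_Y = (200 - (1/2)·200) = 100.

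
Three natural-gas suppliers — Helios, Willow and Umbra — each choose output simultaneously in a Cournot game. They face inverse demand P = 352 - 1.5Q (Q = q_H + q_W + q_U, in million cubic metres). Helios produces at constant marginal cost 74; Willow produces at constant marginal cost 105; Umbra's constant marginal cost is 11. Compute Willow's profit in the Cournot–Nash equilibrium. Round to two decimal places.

620.17

Helios's profit: π_H = (352 - 1.5Q)q_H - (74q_H). Setting ∂π_H/∂q_H = 0: 278 - 3q_H - (3/2)(q_W + q_U) = 0.
Willow's profit: π_W = (352 - 1.5Q)q_W - (105q_W). Setting ∂π_W/∂q_W = 0: 247 - 3q_W - (3/2)(q_H + q_U) = 0.
Umbra's profit: π_U = (352 - 1.5Q)q_U - (11q_U). Setting ∂π_U/∂q_U = 0: 341 - 3q_U - (3/2)(q_H + q_W) = 0.
Adding the 3 first-order conditions: 866 − 6Q = 0, so Q = 433/3.
Back-substituting: q_H = (278 − 433/2)/(3/2) = 41, q_W = (247 − 433/2)/(3/2) = 61/3, q_U = (341 − 433/2)/(3/2) = 83.
Price P = 352 - (3/2)·(433/3) = 271/2.
Willow's profit: (271/2 - 105)·(61/3) = 620.1667.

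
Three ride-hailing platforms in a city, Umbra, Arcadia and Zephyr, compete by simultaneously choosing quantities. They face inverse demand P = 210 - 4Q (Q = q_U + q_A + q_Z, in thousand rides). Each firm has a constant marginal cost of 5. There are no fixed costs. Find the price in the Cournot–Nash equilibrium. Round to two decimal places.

56.25

Each firm earns π_i = (210 - 4Q)q_i - 5q_i.
Setting ∂π_i/∂q_i = 0 with rivals' quantities fixed: 205 - 8q_i - 4·Σ_{j≠i} q_j = 0.
By symmetry each firm produces the same amount; substituting Σ_{j≠i} q_j = 2q_i yields q_i = 205/16.
Total output Q = 615/16, so price P = 210 - 4·(615/16) = 225/4.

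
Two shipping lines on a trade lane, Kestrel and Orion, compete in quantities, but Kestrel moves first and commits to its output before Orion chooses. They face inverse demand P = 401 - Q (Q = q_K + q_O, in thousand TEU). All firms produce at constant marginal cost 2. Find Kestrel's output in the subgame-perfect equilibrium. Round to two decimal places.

The follower Orion best-responds to any q_K: π_O = (401 - Q)q_O - 2q_O.
Setting the follower's marginal profit to zero, 399 - q_K - 2q_O = 0, i.e. q_O = (399 - q_K)/2.
The leader anticipates this reaction. Substituting into P = 401 - Q gives P = 403/2 - (1/2)q_K, so π_K = (403/2 - (1/2)q_K)q_K - 2q_K.
The leader's first-order condition 399/2 - q_K = 0 yields q_K = 399/2.
Then q_O = (399 - 399/2)/2 = 399/4.

199.50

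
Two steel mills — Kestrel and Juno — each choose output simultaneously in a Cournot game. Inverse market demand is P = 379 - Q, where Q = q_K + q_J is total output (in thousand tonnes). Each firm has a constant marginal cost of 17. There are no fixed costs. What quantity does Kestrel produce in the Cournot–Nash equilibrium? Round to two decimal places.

120.67

Each firm earns π_i = (379 - Q)q_i - 17q_i.
First-order condition (treating rivals' output as given): 362 - 2q_i - q_j = 0.
With identical firms every q_j equals q_i, so q_j = q_i and 362 = 3q_i, giving q_i = 362/3.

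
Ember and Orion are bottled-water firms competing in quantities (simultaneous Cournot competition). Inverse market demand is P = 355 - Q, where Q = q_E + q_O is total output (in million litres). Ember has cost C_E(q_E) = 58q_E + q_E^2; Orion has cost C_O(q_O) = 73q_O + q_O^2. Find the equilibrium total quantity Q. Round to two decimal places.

115.80

Ember's profit: π_E = (355 - Q)q_E - (58q_E + q_E²). Setting ∂π_E/∂q_E = 0: 297 - 4q_E - (q_O) = 0.
Orion's profit: π_O = (355 - Q)q_O - (73q_O + q_O²). Setting ∂π_O/∂q_O = 0: 282 - 4q_O - (q_E) = 0.
Best responses: q_E = (297 - q_O)/4, q_O = (282 - q_E)/4.
Substituting one into the other gives q_E = 302/5 and q_O = 277/5.
Total output Q = 302/5 + 277/5 = 579/5.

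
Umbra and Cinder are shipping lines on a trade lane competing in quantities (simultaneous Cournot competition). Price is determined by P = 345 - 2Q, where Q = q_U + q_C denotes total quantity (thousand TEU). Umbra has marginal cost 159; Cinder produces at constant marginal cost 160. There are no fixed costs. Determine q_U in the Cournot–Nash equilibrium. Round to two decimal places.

Umbra's profit: π_U = (345 - 2Q)q_U - (159q_U). Setting ∂π_U/∂q_U = 0: 186 - 4q_U - 2(q_C) = 0.
Cinder's profit: π_C = (345 - 2Q)q_C - (160q_C). Setting ∂π_C/∂q_C = 0: 185 - 4q_C - 2(q_U) = 0.
Best responses: q_U = (186 - 2q_C)/4, q_C = (185 - 2q_U)/4.
Substituting one into the other gives q_U = 187/6 and q_C = 92/3.

31.17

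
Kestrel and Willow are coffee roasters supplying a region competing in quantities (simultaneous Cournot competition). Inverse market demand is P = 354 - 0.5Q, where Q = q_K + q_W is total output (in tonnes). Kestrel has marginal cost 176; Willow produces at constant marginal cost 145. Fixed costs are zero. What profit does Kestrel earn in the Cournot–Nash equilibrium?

Kestrel's profit: π_K = (354 - 0.5Q)q_K - (176q_K). Setting ∂π_K/∂q_K = 0: 178 - q_K - (1/2)(q_W) = 0.
Willow's profit: π_W = (354 - 0.5Q)q_W - (145q_W). Setting ∂π_W/∂q_W = 0: 209 - q_W - (1/2)(q_K) = 0.
So q_K = (178 - (1/2)q_W) and q_W = (209 - (1/2)q_K).
Substituting one into the other gives q_K = 98 and q_W = 160.
Price P = 354 - (1/2)·258 = 225.
Kestrel's profit: (225 - 176)·98 = 4802.

4802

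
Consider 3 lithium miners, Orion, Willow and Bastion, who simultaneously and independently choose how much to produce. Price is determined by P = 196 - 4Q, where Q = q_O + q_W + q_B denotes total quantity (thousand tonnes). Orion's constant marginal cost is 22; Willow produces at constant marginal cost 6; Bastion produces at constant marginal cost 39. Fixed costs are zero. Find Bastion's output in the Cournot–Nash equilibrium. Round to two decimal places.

Orion's profit: π_O = (196 - 4Q)q_O - (22q_O). Setting ∂π_O/∂q_O = 0: 174 - 8q_O - 4(q_W + q_B) = 0.
Willow's first-order condition: 190 - 8q_W - 4(q_O + q_B) = 0.
Bastion's profit: π_B = (196 - 4Q)q_B - (39q_B). Setting ∂π_B/∂q_B = 0: 157 - 8q_B - 4(q_O + q_W) = 0.
Summing all 3 equations gives 521 − 16Q = 0, hence Q = 521/16.
Back-substituting: q_O = (174 − 521/4)/4 = 175/16, q_W = (190 − 521/4)/4 = 239/16, q_B = (157 − 521/4)/4 = 107/16.

6.69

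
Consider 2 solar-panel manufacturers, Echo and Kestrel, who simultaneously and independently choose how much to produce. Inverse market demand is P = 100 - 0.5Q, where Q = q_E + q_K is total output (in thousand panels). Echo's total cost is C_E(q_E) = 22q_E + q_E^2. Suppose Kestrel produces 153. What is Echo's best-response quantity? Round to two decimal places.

With the rival's output fixed at 153, Echo's profit is π_E = (100 - (1/2)·153 - (1/2)q_E)q_E - (22q_E + q_E²) = (47/2 - (1/2)q_E)q_E - (22q_E + q_E²).
∂π_E/∂q_E = 3/2 - 3q_E = 0, so q_E = 1/2.

0.50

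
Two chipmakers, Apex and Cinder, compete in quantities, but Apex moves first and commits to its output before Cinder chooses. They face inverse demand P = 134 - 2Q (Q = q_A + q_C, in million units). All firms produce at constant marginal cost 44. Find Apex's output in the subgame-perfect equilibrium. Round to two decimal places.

22.50

The follower Cinder best-responds to any q_A: π_C = (134 - 2Q)q_C - 44q_C.
∂π_C/∂q_C = 90 - 2q_A - 4q_C = 0 gives the reaction function q_C = (90 - 2q_A)/4.
The leader anticipates this reaction. Substituting into P = 134 - 2Q gives P = 89 - q_A, so π_A = (89 - q_A)q_A - 44q_A.
Maximising: ∂π_A/∂q_A = 45 - 2q_A = 0, giving q_A = 45/2.
Then q_C = (90 - 2·(45/2))/4 = 45/4.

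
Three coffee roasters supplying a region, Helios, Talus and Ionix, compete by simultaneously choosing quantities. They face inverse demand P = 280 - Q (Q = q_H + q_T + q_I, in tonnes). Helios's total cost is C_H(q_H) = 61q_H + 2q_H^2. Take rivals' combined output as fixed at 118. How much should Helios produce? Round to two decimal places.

16.83

With rivals' combined output fixed at 118, Helios's profit is π_H = (280 - 118 - q_H)q_H - (61q_H + 2q_H²) = (162 - q_H)q_H - (61q_H + 2q_H²).
∂π_H/∂q_H = 101 - 6q_H = 0, so q_H = 101/6.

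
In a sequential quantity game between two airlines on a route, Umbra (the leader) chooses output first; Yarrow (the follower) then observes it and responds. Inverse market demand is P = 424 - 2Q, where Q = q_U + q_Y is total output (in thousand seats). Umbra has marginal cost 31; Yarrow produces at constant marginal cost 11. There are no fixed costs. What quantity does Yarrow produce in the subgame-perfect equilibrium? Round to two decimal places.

56.63

Solve by backward induction. Given q_U, the follower Yarrow maximises π_Y = (424 - 2q_U - 2q_Y)q_Y - 11q_Y.
Setting the follower's marginal profit to zero, 413 - 2q_U - 4q_Y = 0, i.e. q_Y = (413 - 2q_U)/4.
Umbra substitutes q_Y(q_U) into its own profit: π_U = q_U(424 - 2q_U - (413 - 2q_U)/2) - 31q_U = (435/2 - q_U)q_U - 31q_U.
The leader's first-order condition 373/2 - 2q_U = 0 yields q_U = 373/4.
Then q_Y = (413 - 2·(373/4))/4 = 453/8.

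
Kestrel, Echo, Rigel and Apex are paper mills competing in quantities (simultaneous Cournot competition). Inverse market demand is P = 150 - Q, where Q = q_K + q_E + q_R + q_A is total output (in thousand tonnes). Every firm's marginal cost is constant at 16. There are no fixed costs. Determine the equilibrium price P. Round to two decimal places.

Each firm earns π_i = (150 - Q)q_i - 16q_i.
Setting ∂π_i/∂q_i = 0 with rivals' quantities fixed: 134 - 2q_i - Σ_{j≠i} q_j = 0.
By symmetry each firm produces the same amount; substituting Σ_{j≠i} q_j = 3q_i yields q_i = 134/5.
Total output Q = 536/5, so price P = 150 - 536/5 = 214/5.

42.80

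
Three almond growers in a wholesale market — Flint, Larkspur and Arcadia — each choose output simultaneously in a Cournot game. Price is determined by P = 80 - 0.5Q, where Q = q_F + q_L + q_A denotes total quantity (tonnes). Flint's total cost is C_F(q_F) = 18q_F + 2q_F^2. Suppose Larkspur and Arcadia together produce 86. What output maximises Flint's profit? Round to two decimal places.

3.80

With rivals' combined output fixed at 86, Flint's profit is π_F = (80 - (1/2)·86 - (1/2)q_F)q_F - (18q_F + 2q_F²) = (37 - (1/2)q_F)q_F - (18q_F + 2q_F²).
∂π_F/∂q_F = 19 - 5q_F = 0, so q_F = 19/5.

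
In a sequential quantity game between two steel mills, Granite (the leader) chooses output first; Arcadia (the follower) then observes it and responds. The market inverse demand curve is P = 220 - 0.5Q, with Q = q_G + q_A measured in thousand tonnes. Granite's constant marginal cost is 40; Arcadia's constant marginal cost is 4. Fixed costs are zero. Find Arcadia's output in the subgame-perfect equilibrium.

144

Solve by backward induction. Given q_G, the follower Arcadia maximises π_A = (220 - (1/2)q_G - (1/2)q_A)q_A - 4q_A.
Follower FOC: 216 - (1/2)q_G - q_A = 0, so q_A(q_G) = (216 - (1/2)q_G).
The leader anticipates this reaction. Substituting into P = 220 - 0.5Q gives P = 112 - (1/4)q_G, so π_G = (112 - (1/4)q_G)q_G - 40q_G.
The leader's first-order condition 72 - (1/2)q_G = 0 yields q_G = 144.
Then q_A = (216 - (1/2)·144) = 144.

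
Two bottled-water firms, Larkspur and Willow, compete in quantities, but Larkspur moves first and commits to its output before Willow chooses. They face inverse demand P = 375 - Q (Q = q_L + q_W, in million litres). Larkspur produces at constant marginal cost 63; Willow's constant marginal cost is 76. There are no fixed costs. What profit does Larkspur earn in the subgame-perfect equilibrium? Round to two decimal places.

The follower Willow best-responds to any q_L: π_W = (375 - Q)q_W - 76q_W.
Follower FOC: 299 - q_L - 2q_W = 0, so q_W(q_L) = (299 - q_L)/2.
Larkspur substitutes q_W(q_L) into its own profit: π_L = q_L(375 - q_L - (299 - q_L)/2) - 63q_L = (451/2 - (1/2)q_L)q_L - 63q_L.
The leader's first-order condition 325/2 - q_L = 0 yields q_L = 325/2.
Then q_W = (299 - 325/2)/2 = 273/4.
Price P = 375 - 923/4 = 577/4.
Larkspur's profit: (577/4 - 63)·(325/2) = 13203.1250.

13203.13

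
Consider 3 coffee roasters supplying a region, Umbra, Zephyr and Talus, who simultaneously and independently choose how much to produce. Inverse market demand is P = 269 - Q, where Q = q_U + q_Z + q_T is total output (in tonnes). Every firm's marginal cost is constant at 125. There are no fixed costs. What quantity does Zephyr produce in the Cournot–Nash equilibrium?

36

Each firm earns π_i = (269 - Q)q_i - 125q_i.
Setting ∂π_i/∂q_i = 0 with rivals' quantities fixed: 144 - 2q_i - Σ_{j≠i} q_j = 0.
With identical firms every q_j equals q_i, so Σ_{j≠i} q_j = 2q_i and 144 = 4q_i, giving q_i = 36.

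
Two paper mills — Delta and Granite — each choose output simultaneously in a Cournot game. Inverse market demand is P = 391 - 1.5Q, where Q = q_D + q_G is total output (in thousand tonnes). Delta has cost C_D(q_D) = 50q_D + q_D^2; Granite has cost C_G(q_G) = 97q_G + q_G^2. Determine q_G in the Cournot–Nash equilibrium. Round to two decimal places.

Delta's profit: π_D = (391 - 1.5Q)q_D - (50q_D + q_D²). Setting ∂π_D/∂q_D = 0: 341 - 5q_D - (3/2)(q_G) = 0.
Granite's first-order condition: 294 - 5q_G - (3/2)(q_D) = 0.
Rearranging gives the reaction functions q_D = (341 - (3/2)q_G)/5 and q_G = (294 - (3/2)q_D)/5.
Solving the pair: q_D = 55.5604, q_G = 42.1319.

42.13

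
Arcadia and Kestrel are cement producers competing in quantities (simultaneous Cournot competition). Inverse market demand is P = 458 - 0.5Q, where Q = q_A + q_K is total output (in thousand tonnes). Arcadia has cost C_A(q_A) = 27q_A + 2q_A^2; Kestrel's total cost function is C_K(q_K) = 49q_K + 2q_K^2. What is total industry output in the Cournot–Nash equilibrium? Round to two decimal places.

Arcadia's profit: π_A = (458 - 0.5Q)q_A - (27q_A + 2q_A²). Setting ∂π_A/∂q_A = 0: 431 - 5q_A - (1/2)(q_K) = 0.
Kestrel's profit: π_K = (458 - 0.5Q)q_K - (49q_K + 2q_K²). Setting ∂π_K/∂q_K = 0: 409 - 5q_K - (1/2)(q_A) = 0.
Rearranging gives the reaction functions q_A = (431 - (1/2)q_K)/5 and q_K = (409 - (1/2)q_A)/5.
Substituting one into the other gives q_A = 78.8081 and q_K = 73.9192.
Total output Q = 78.8081 + 73.9192 = 1680/11.

152.73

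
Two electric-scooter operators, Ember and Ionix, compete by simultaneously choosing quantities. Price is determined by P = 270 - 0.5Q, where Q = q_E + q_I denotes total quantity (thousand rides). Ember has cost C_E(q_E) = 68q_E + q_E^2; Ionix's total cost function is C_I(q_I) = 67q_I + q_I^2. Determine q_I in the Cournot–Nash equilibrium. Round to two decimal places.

Ember's profit: π_E = (270 - 0.5Q)q_E - (68q_E + q_E²). Setting ∂π_E/∂q_E = 0: 202 - 3q_E - (1/2)(q_I) = 0.
Ionix's first-order condition: 203 - 3q_I - (1/2)(q_E) = 0.
Rearranging gives the reaction functions q_E = (202 - (1/2)q_I)/3 and q_I = (203 - (1/2)q_E)/3.
Substituting one into the other gives q_E = 57.6571 and q_I = 58.0571.

58.06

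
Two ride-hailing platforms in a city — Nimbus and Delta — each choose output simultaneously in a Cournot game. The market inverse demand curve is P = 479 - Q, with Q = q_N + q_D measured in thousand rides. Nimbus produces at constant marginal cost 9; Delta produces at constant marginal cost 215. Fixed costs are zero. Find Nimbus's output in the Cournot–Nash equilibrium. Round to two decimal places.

Nimbus's profit: π_N = (479 - Q)q_N - (9q_N). Setting ∂π_N/∂q_N = 0: 470 - 2q_N - (q_D) = 0.
Delta's first-order condition: 264 - 2q_D - (q_N) = 0.
Best responses: q_N = (470 - q_D)/2, q_D = (264 - q_N)/2.
Substituting one into the other gives q_N = 676/3 and q_D = 58/3.

225.33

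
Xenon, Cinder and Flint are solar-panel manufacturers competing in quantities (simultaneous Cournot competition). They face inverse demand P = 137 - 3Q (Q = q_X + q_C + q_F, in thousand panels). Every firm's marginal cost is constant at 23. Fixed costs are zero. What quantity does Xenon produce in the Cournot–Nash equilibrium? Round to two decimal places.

Each firm earns π_i = (137 - 3Q)q_i - 23q_i.
First-order condition (treating rivals' output as given): 114 - 6q_i - 3·Σ_{j≠i} q_j = 0.
With identical firms every q_j equals q_i, so Σ_{j≠i} q_j = 2q_i and 114 = 12q_i, giving q_i = 19/2.

9.50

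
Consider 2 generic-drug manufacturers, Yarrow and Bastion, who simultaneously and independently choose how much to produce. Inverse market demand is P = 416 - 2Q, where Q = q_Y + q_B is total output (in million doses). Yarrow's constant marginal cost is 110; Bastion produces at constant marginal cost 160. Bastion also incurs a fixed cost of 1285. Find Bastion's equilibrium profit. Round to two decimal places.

1072.56

Yarrow's profit: π_Y = (416 - 2Q)q_Y - (110q_Y). Setting ∂π_Y/∂q_Y = 0: 306 - 4q_Y - 2(q_B) = 0.
Bastion's first-order condition: 256 - 4q_B - 2(q_Y) = 0.
So q_Y = (306 - 2q_B)/4 and q_B = (256 - 2q_Y)/4.
Solving the pair: q_Y = 178/3, q_B = 103/3.
Price P = 416 - 2·(281/3) = 686/3.
Bastion's profit: (686/3 - 160)·(103/3) - 1285 = 1072.5556.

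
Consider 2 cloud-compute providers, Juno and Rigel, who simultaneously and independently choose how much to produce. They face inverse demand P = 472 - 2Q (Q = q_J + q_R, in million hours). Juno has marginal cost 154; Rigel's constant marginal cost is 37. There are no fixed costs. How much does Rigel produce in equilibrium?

92

Juno's profit: π_J = (472 - 2Q)q_J - (154q_J). Setting ∂π_J/∂q_J = 0: 318 - 4q_J - 2(q_R) = 0.
Rigel's profit: π_R = (472 - 2Q)q_R - (37q_R). Setting ∂π_R/∂q_R = 0: 435 - 4q_R - 2(q_J) = 0.
So q_J = (318 - 2q_R)/4 and q_R = (435 - 2q_J)/4.
Substituting one into the other gives q_J = 67/2 and q_R = 92.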